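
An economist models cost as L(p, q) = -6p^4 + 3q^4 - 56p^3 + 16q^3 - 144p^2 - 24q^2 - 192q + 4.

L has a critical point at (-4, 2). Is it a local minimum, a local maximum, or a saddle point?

saddle point

The mixed partial ∂²L/∂p∂q is 0, so the Hessian at any point is diag(L_pp, L_qq) = diag(-24(3p^2 + 14p + 12), 12(3q^2 + 8q - 4)).
At (-4, 2): H = diag(-96, 288).
The eigenvalues have opposite signs, so H is indefinite: a saddle point.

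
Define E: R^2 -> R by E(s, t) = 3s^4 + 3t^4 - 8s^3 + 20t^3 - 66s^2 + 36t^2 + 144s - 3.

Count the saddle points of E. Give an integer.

E separates as a function of s plus a function of t, so ∇E=0 decouples.
∂E/∂s = 12(s - 4)(s - 1)(s + 3) = 0 at s ∈ {-3, 1, 4}; ∂E/∂t = 12t(t + 2)(t + 3) = 0 at t ∈ {-3, -2, 0}.
The Hessian is diagonal: diag(E_ss, E_tt). Second derivatives: E_ss(-3)=336, E_ss(1)=-144, E_ss(4)=252; E_tt(-3)=36, E_tt(-2)=-24, E_tt(0)=72.
Saddle points occur where the two diagonal entries have opposite signs: (-3, -2), (1, -3), (1, 0), (4, -2). Count: 4.

4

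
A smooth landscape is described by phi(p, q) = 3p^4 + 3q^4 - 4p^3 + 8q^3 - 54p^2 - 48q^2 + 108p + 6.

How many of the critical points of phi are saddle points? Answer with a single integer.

phi separates as a function of p plus a function of q, so ∇phi=0 decouples.
∂phi/∂p = 12(p - 3)(p - 1)(p + 3) = 0 at p ∈ {-3, 1, 3}; ∂phi/∂q = 12q(q - 2)(q + 4) = 0 at q ∈ {-4, 0, 2}.
The Hessian is diagonal: diag(phi_pp, phi_qq). Second derivatives: phi_pp(-3)=288, phi_pp(1)=-96, phi_pp(3)=144; phi_qq(-4)=288, phi_qq(0)=-96, phi_qq(2)=144.
Saddle points occur where the two diagonal entries have opposite signs: (-3, 0), (1, -4), (1, 2), (3, 0). Count: 4.

4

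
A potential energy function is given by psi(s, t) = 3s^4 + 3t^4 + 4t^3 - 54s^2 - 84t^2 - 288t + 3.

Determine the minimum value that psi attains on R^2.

psi(s,t) separates as P(s) + Q(t) + 3, so its minimum is min P + min Q + 3.
P'(s) = 12s(s - 3)(s + 3) vanishes at s ∈ {-3, 0, 3}; Q'(t) = 12(t - 4)(t + 2)(t + 3) vanishes at t ∈ {-3, -2, 4}.
Local minima of P (where P''>0): P(-3)=-243, P(3)=-243. Local minima of Q: Q(-3)=243, Q(4)=-1472.
So the global minimum of psi is P(-3) + Q(4) + 3 = -243 − 1472 + 3 = -1712, attained at (-3, 4).

-1712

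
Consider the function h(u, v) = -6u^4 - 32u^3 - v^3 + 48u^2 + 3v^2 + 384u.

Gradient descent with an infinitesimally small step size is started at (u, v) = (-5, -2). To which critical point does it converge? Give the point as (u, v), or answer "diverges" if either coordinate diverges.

h is separable, so gradient descent decouples: u follows -∂h/∂u, v follows -∂h/∂v.
∂h/∂u = -24(u - 2)(u + 2)(u + 4); at u=-5 this is 504, so u decreases.
∂h/∂v = -3v(v - 2); at v=-2 this is -24, so v increases.
The u-coordinate has no critical point in that direction and runs off to infinity.

diverges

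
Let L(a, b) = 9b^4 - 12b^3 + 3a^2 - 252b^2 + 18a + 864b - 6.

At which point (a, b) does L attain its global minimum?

L(a,b) separates as P(a) + Q(b) − 6, so its minimum is min P + min Q − 6.
P'(a) = 6a + 18 vanishes at a ∈ {-3}; Q'(b) = 36(b - 3)(b - 2)(b + 4) vanishes at b ∈ {-4, 2, 3}.
Local minima of P (where P''>0): P(-3)=-27. Local minima of Q: Q(-4)=-4416, Q(3)=729.
So the global minimum of L is P(-3) + Q(-4) − 6 = -27 − 4416 − 6 = -4449, attained at (-3, -4).

(-3, -4)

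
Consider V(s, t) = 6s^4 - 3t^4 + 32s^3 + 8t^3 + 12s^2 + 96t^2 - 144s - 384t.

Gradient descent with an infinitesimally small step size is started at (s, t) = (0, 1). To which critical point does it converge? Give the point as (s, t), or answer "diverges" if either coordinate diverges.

V is separable, so gradient descent decouples: s follows -∂V/∂s, t follows -∂V/∂t.
∂V/∂s = 24(s - 1)(s + 2)(s + 3); at s=0 this is -144, so s increases.
∂V/∂t = -12(t - 4)(t - 2)(t + 4); at t=1 this is -180, so t increases.
s converges to its nearest critical value 1 (a local min of the s-part); t converges to 2. The iterate converges to (1, 2).

(1, 2)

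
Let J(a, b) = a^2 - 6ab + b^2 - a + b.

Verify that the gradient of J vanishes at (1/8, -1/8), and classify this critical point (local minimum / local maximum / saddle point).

∇J = (2a - 6b - 1, -6a + 2b + 1); substituting (1/8, -1/8) gives ∇J = (0, 0), so (1/8, -1/8) is indeed a critical point.
The Hessian of J is constant: H = [[2, -6], [-6, 2]].
det(H) = 2·2 − (-6)² = -32.
Since det(H) < 0, H is indefinite and the critical point is a saddle point.

saddle point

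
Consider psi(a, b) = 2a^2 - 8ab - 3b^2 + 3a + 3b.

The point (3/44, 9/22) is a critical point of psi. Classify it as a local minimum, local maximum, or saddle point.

saddle point

The Hessian of psi is constant: H = [[4, -8], [-8, -6]].
det(H) = 4·(-6) − (-8)² = -88.
Since det(H) < 0, H is indefinite and the critical point is a saddle point.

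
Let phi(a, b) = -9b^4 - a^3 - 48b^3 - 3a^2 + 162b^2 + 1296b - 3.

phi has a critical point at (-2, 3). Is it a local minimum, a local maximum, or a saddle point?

saddle point

The mixed partial ∂²phi/∂a∂b is 0, so the Hessian at any point is diag(phi_aa, phi_bb) = diag(-6(a + 1), 36(-3b^2 - 8b + 9)).
At (-2, 3): H = diag(6, -1512).
The eigenvalues have opposite signs, so H is indefinite: a saddle point.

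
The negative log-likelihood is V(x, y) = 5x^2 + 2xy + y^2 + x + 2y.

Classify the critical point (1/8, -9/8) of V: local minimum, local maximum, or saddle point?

local minimum

The Hessian of V is constant: H = [[10, 2], [2, 2]].
det(H) = 10·2 − 2² = 16.
det(H) > 0 and tr(H) = 12 > 0, so H is positive definite and the point is a local minimum.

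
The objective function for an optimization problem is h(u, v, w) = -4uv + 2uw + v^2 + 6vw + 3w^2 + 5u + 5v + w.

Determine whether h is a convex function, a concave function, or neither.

neither

h is quadratic, so its Hessian is the constant matrix H = [[0, -4, 2], [-4, 2, 6], [2, 6, 6]].
Leading principal minors: 0, -16, -200.
Neither pattern holds ⇒ H is indefinite ⇒ neither convex nor concave.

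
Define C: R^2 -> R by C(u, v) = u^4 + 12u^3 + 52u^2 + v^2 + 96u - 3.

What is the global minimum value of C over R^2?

C(u,v) separates as P(u) + Q(v) − 3, so its minimum is min P + min Q − 3.
P'(u) = 4(u + 2)(u + 3)(u + 4) vanishes at u ∈ {-4, -3, -2}; Q'(v) = 2v vanishes at v ∈ {0}.
Local minima of P (where P''>0): P(-4)=-64, P(-2)=-64. Local minima of Q: Q(0)=0.
So the global minimum of C is P(-4) + Q(0) − 3 = -64 + 0 − 3 = -67, attained at (-4, 0).

-67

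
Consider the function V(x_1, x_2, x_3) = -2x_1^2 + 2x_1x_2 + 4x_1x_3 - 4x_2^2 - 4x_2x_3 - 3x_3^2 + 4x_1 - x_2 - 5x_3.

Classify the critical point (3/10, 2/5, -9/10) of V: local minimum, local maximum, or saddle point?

The Hessian is constant: H = [[-4, 2, 4], [2, -8, -4], [4, -4, -6]].
Leading principal minors: Δ₁ = -4, Δ₂ = 28, Δ₃ = -40.
The minors alternate sign starting negative (−, +, −), so H is negative definite: a local maximum.

local maximum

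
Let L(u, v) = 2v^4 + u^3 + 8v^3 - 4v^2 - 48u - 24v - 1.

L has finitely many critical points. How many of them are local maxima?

L separates as a function of u plus a function of v, so ∇L=0 decouples.
∂L/∂u = 3(u - 4)(u + 4) = 0 at u ∈ {-4, 4}; ∂L/∂v = 8(v - 1)(v + 1)(v + 3) = 0 at v ∈ {-3, -1, 1}.
The Hessian is diagonal: diag(L_uu, L_vv). Second derivatives: L_uu(-4)=-24, L_uu(4)=24; L_vv(-3)=64, L_vv(-1)=-32, L_vv(1)=64.
Local maxima occur where both diagonal entries negative: (-4, -1). Count: 1.

1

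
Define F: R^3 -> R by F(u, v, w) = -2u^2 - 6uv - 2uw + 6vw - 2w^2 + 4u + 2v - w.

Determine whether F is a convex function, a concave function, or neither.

neither

F is quadratic, so its Hessian is the constant matrix H = [[-4, -6, -2], [-6, 0, 6], [-2, 6, -4]].
Leading principal minors: -4, -36, 432.
Neither pattern holds ⇒ H is indefinite ⇒ neither convex nor concave.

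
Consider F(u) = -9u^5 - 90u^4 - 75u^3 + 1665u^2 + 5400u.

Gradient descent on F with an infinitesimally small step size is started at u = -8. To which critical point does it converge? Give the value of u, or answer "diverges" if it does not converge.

F'(u) = -45(u - 3)(u + 2)(u + 4)(u + 5), so F'(-8) = -35640.
Gradient descent moves in the -F' direction, i.e. u is increasing.
The nearest critical point in that direction is u = -5, where F'' = 1080 > 0 (a local minimum). The iterate converges there.

-5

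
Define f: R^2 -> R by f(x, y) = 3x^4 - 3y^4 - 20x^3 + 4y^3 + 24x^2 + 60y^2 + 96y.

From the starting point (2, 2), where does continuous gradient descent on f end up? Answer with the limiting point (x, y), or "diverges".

(4, -1)

f is separable, so gradient descent decouples: x follows -∂f/∂x, y follows -∂f/∂y.
∂f/∂x = 12x(x - 4)(x - 1); at x=2 this is -48, so x increases.
∂f/∂y = -12(y - 4)(y + 1)(y + 2); at y=2 this is 288, so y decreases.
x converges to its nearest critical value 4 (a local min of the x-part); y converges to -1. The iterate converges to (4, -1).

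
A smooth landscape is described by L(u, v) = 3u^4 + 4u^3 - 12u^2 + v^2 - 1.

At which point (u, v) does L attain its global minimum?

L(u,v) separates as P(u) + Q(v) − 1, so its minimum is min P + min Q − 1.
P'(u) = 12u(u - 1)(u + 2) vanishes at u ∈ {-2, 0, 1}; Q'(v) = 2v vanishes at v ∈ {0}.
Local minima of P (where P''>0): P(-2)=-32, P(1)=-5. Local minima of Q: Q(0)=0.
So the global minimum of L is P(-2) + Q(0) − 1 = -32 + 0 − 1 = -33, attained at (-2, 0).

(-2, 0)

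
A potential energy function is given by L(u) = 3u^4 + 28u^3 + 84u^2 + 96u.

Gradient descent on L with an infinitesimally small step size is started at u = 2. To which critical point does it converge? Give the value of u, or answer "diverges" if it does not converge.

L'(u) = 12(u + 1)(u + 2)(u + 4), so L'(2) = 864.
Gradient descent moves in the -L' direction, i.e. u is decreasing.
The nearest critical point in that direction is u = -1, where L'' = 36 > 0 (a local minimum). The iterate converges there.

-1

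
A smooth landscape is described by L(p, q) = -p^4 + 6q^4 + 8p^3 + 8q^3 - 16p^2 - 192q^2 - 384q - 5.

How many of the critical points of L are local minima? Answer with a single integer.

2

L separates as a function of p plus a function of q, so ∇L=0 decouples.
∂L/∂p = -4p(p - 4)(p - 2) = 0 at p ∈ {0, 2, 4}; ∂L/∂q = 24(q - 4)(q + 1)(q + 4) = 0 at q ∈ {-4, -1, 4}.
The Hessian is diagonal: diag(L_pp, L_qq). Second derivatives: L_pp(0)=-32, L_pp(2)=16, L_pp(4)=-32; L_qq(-4)=576, L_qq(-1)=-360, L_qq(4)=960.
Local minima occur where both diagonal entries positive: (2, -4), (2, 4). Count: 2.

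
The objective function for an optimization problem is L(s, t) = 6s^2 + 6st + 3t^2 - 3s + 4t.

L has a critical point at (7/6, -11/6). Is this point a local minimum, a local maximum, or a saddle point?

The Hessian of L is constant: H = [[12, 6], [6, 6]].
det(H) = 12·6 − 6² = 36.
det(H) > 0 and tr(H) = 18 > 0, so H is positive definite and the point is a local minimum.

local minimum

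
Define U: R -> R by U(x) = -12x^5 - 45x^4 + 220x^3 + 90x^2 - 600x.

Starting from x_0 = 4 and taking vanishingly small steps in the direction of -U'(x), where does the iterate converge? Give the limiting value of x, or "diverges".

U'(x) = -60(x - 2)(x - 1)(x + 1)(x + 5), so U'(4) = -16200.
Gradient descent moves in the -U' direction, i.e. x is increasing.
There is no critical point above x=4, and U' keeps the same sign, so the iterate runs off to +∞.

diverges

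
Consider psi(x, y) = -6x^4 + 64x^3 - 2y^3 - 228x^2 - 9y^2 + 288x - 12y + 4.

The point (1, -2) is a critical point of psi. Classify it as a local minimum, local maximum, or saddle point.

The mixed partial ∂²psi/∂x∂y is 0, so the Hessian at any point is diag(psi_xx, psi_yy) = diag(24(-3x^2 + 16x - 19), -6(2y + 3)).
At (1, -2): H = diag(-144, 6).
The eigenvalues have opposite signs, so H is indefinite: a saddle point.

saddle point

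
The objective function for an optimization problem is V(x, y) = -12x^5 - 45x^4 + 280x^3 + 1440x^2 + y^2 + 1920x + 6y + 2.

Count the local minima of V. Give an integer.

V separates as a function of x plus a function of y, so ∇V=0 decouples.
∂V/∂x = -60(x - 4)(x + 1)(x + 2)(x + 4) = 0 at x ∈ {-4, -2, -1, 4}; ∂V/∂y = 2(y + 3) = 0 at y ∈ {-3}.
The Hessian is diagonal: diag(V_xx, V_yy). Second derivatives: V_xx(-4)=2880, V_xx(-2)=-720, V_xx(-1)=900, V_xx(4)=-14400; V_yy(-3)=2.
Local minima occur where both diagonal entries positive: (-4, -3), (-1, -3). Count: 2.

2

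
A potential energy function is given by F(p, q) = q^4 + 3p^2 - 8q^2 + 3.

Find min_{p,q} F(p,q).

F(p,q) separates as A(p) + B(q) + 3, so its minimum is min A + min B + 3.
A'(p) = 6p vanishes at p ∈ {0}; B'(q) = 4q(q - 2)(q + 2) vanishes at q ∈ {-2, 0, 2}.
Local minima of A (where A''>0): A(0)=0. Local minima of B: B(-2)=-16, B(2)=-16.
So the global minimum of F is A(0) + B(-2) + 3 = 0 − 16 + 3 = -13, attained at (0, -2).

-13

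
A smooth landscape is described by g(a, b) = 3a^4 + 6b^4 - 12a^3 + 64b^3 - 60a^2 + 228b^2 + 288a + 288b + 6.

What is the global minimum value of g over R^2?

-949

g(a,b) separates as P(a) + Q(b) + 6, so its minimum is min P + min Q + 6.
P'(a) = 12(a - 4)(a - 2)(a + 3) vanishes at a ∈ {-3, 2, 4}; Q'(b) = 24(b + 1)(b + 3)(b + 4) vanishes at b ∈ {-4, -3, -1}.
Local minima of P (where P''>0): P(-3)=-837, P(4)=192. Local minima of Q: Q(-4)=-64, Q(-1)=-118.
So the global minimum of g is P(-3) + Q(-1) + 6 = -837 − 118 + 6 = -949, attained at (-3, -1).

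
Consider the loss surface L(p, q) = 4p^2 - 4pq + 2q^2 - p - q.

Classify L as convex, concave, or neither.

L is quadratic, so its Hessian is the constant matrix H = [[8, -4], [-4, 4]].
det(H) = 16, tr(H) = 12.
det(H) > 0 and tr(H) > 0, so H is positive definite everywhere: convex.

convex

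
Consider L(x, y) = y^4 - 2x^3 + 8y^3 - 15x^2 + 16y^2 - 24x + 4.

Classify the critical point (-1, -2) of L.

local maximum

The mixed partial ∂²L/∂x∂y is 0, so the Hessian at any point is diag(L_xx, L_yy) = diag(-6(2x + 5), 4(3y^2 + 12y + 8)).
At (-1, -2): H = diag(-18, -16).
Both eigenvalues are negative, so H is negative definite: a local maximum.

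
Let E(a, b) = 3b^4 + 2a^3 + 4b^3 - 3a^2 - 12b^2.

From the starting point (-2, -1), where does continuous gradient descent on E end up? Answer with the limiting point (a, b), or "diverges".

diverges

E is separable, so gradient descent decouples: a follows -∂E/∂a, b follows -∂E/∂b.
∂E/∂a = 6a(a - 1); at a=-2 this is 36, so a decreases.
∂E/∂b = 12b(b - 1)(b + 2); at b=-1 this is 24, so b decreases.
The a-coordinate has no critical point in that direction and runs off to infinity.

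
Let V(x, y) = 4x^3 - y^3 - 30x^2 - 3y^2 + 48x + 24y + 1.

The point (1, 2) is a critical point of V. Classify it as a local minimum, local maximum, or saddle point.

The mixed partial ∂²V/∂x∂y is 0, so the Hessian at any point is diag(V_xx, V_yy) = diag(12(2x - 5), -6(y + 1)).
At (1, 2): H = diag(-36, -18).
Both eigenvalues are negative, so H is negative definite: a local maximum.

local maximum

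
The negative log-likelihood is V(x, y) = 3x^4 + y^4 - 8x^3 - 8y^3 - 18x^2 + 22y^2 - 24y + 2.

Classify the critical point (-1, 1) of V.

local minimum

The mixed partial ∂²V/∂x∂y is 0, so the Hessian at any point is diag(V_xx, V_yy) = diag(12(3x^2 - 4x - 3), 4(3y^2 - 12y + 11)).
At (-1, 1): H = diag(48, 8).
Both eigenvalues are positive, so H is positive definite: a local minimum.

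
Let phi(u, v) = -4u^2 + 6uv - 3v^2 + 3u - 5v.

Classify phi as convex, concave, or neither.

phi is quadratic, so its Hessian is the constant matrix H = [[-8, 6], [6, -6]].
det(H) = 12, tr(H) = -14.
det(H) > 0 and tr(H) < 0, so H is negative definite everywhere: concave.

concave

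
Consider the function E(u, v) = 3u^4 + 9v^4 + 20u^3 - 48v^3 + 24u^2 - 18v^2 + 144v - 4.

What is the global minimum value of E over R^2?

-612

E(u,v) separates as P(u) + Q(v) − 4, so its minimum is min P + min Q − 4.
P'(u) = 12u(u + 1)(u + 4) vanishes at u ∈ {-4, -1, 0}; Q'(v) = 36(v - 4)(v - 1)(v + 1) vanishes at v ∈ {-1, 1, 4}.
Local minima of P (where P''>0): P(-4)=-128, P(0)=0. Local minima of Q: Q(-1)=-105, Q(4)=-480.
So the global minimum of E is P(-4) + Q(4) − 4 = -128 − 480 − 4 = -612, attained at (-4, 4).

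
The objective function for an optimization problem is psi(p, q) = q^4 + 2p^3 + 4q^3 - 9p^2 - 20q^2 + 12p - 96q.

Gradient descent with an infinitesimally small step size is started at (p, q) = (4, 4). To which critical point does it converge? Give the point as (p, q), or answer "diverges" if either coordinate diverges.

psi is separable, so gradient descent decouples: p follows -∂psi/∂p, q follows -∂psi/∂q.
∂psi/∂p = 6(p - 2)(p - 1); at p=4 this is 36, so p decreases.
∂psi/∂q = 4(q - 3)(q + 2)(q + 4); at q=4 this is 192, so q decreases.
p converges to its nearest critical value 2 (a local min of the p-part); q converges to 3. The iterate converges to (2, 3).

(2, 3)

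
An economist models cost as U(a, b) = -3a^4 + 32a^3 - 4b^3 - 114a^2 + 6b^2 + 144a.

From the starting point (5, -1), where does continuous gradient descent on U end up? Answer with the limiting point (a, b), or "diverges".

diverges

U is separable, so gradient descent decouples: a follows -∂U/∂a, b follows -∂U/∂b.
∂U/∂a = -12(a - 4)(a - 3)(a - 1); at a=5 this is -96, so a increases.
∂U/∂b = -12b(b - 1); at b=-1 this is -24, so b increases.
The a-coordinate has no critical point in that direction and runs off to infinity.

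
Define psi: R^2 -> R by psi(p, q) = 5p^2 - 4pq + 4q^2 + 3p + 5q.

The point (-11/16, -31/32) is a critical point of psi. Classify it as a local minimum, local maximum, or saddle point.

local minimum

The Hessian of psi is constant: H = [[10, -4], [-4, 8]].
det(H) = 10·8 − (-4)² = 64.
det(H) > 0 and tr(H) = 18 > 0, so H is positive definite and the point is a local minimum.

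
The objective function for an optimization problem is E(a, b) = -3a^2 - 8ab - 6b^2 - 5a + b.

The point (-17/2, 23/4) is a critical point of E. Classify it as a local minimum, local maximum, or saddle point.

The Hessian of E is constant: H = [[-6, -8], [-8, -12]].
det(H) = (-6)·(-12) − (-8)² = 8.
det(H) > 0 and tr(H) = -18 < 0, so H is negative definite and the point is a local maximum.

local maximum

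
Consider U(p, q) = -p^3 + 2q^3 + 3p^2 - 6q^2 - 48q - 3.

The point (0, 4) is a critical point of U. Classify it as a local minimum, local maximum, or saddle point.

The mixed partial ∂²U/∂p∂q is 0, so the Hessian at any point is diag(U_pp, U_qq) = diag(6(-p + 1), 12(q - 1)).
At (0, 4): H = diag(6, 36).
Both eigenvalues are positive, so H is positive definite: a local minimum.

local minimum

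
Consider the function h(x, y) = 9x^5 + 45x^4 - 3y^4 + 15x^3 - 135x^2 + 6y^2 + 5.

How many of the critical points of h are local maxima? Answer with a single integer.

h separates as a function of x plus a function of y, so ∇h=0 decouples.
∂h/∂x = 45x(x - 1)(x + 2)(x + 3) = 0 at x ∈ {-3, -2, 0, 1}; ∂h/∂y = -12y(y - 1)(y + 1) = 0 at y ∈ {-1, 0, 1}.
The Hessian is diagonal: diag(h_xx, h_yy). Second derivatives: h_xx(-3)=-540, h_xx(-2)=270, h_xx(0)=-270, h_xx(1)=540; h_yy(-1)=-24, h_yy(0)=12, h_yy(1)=-24.
Local maxima occur where both diagonal entries negative: (-3, -1), (-3, 1), (0, -1), (0, 1). Count: 4.

4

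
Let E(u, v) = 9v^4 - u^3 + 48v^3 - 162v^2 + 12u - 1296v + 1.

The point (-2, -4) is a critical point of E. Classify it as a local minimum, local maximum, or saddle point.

local minimum

The mixed partial ∂²E/∂u∂v is 0, so the Hessian at any point is diag(E_uu, E_vv) = diag(-6u, 36(3v^2 + 8v - 9)).
At (-2, -4): H = diag(12, 252).
Both eigenvalues are positive, so H is positive definite: a local minimum.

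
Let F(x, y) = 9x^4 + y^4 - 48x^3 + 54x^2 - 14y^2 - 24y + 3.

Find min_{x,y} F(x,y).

F(x,y) separates as P(x) + Q(y) + 3, so its minimum is min P + min Q + 3.
P'(x) = 36x(x - 3)(x - 1) vanishes at x ∈ {0, 1, 3}; Q'(y) = 4(y - 3)(y + 1)(y + 2) vanishes at y ∈ {-2, -1, 3}.
Local minima of P (where P''>0): P(0)=0, P(3)=-81. Local minima of Q: Q(-2)=8, Q(3)=-117.
So the global minimum of F is P(3) + Q(3) + 3 = -81 − 117 + 3 = -195, attained at (3, 3).

-195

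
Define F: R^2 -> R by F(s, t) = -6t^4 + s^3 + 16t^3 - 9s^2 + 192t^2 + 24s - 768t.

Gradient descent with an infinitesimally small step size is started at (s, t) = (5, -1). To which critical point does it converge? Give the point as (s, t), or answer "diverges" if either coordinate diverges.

(4, 2)

F is separable, so gradient descent decouples: s follows -∂F/∂s, t follows -∂F/∂t.
∂F/∂s = 3(s - 4)(s - 2); at s=5 this is 9, so s decreases.
∂F/∂t = -24(t - 4)(t - 2)(t + 4); at t=-1 this is -1080, so t increases.
s converges to its nearest critical value 4 (a local min of the s-part); t converges to 2. The iterate converges to (4, 2).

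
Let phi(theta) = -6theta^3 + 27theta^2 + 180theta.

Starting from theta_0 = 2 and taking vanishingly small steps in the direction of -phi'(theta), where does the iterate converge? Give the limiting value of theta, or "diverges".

-2

phi'(theta) = -18(theta - 5)(theta + 2), so phi'(2) = 216.
Gradient descent moves in the -phi' direction, i.e. theta is decreasing.
The nearest critical point in that direction is theta = -2, where phi'' = 126 > 0 (a local minimum). The iterate converges there.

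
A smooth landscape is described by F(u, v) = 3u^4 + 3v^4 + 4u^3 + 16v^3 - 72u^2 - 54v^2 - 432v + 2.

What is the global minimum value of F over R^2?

-1745

F(u,v) separates as P(u) + Q(v) + 2, so its minimum is min P + min Q + 2.
P'(u) = 12u(u - 3)(u + 4) vanishes at u ∈ {-4, 0, 3}; Q'(v) = 12(v - 3)(v + 3)(v + 4) vanishes at v ∈ {-4, -3, 3}.
Local minima of P (where P''>0): P(-4)=-640, P(3)=-297. Local minima of Q: Q(-4)=608, Q(3)=-1107.
So the global minimum of F is P(-4) + Q(3) + 2 = -640 − 1107 + 2 = -1745, attained at (-4, 3).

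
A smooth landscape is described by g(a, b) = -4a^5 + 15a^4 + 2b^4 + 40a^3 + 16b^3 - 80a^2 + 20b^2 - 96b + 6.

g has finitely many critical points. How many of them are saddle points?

6

g separates as a function of a plus a function of b, so ∇g=0 decouples.
∂g/∂a = -20a(a - 4)(a - 1)(a + 2) = 0 at a ∈ {-2, 0, 1, 4}; ∂g/∂b = 8(b - 1)(b + 3)(b + 4) = 0 at b ∈ {-4, -3, 1}.
The Hessian is diagonal: diag(g_aa, g_bb). Second derivatives: g_aa(-2)=720, g_aa(0)=-160, g_aa(1)=180, g_aa(4)=-1440; g_bb(-4)=40, g_bb(-3)=-32, g_bb(1)=160.
Saddle points occur where the two diagonal entries have opposite signs: (-2, -3), (0, -4), (0, 1), (1, -3), (4, -4), (4, 1). Count: 6.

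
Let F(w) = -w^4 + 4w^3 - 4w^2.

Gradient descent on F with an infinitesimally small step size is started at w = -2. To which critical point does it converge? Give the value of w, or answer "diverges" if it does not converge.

diverges

F'(w) = -4w(w - 2)(w - 1), so F'(-2) = 96.
Gradient descent moves in the -F' direction, i.e. w is decreasing.
There is no critical point below w=-2, and F' keeps the same sign, so the iterate runs off to −∞.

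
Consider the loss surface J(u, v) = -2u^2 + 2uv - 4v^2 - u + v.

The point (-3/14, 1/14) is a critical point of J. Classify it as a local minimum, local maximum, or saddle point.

local maximum

The Hessian of J is constant: H = [[-4, 2], [2, -8]].
det(H) = (-4)·(-8) − 2² = 28.
det(H) > 0 and tr(H) = -12 < 0, so H is negative definite and the point is a local maximum.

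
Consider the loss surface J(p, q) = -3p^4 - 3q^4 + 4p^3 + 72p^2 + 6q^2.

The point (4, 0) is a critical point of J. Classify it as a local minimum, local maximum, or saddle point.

saddle point

The mixed partial ∂²J/∂p∂q is 0, so the Hessian at any point is diag(J_pp, J_qq) = diag(12(-3p^2 + 2p + 12), 12(-3q^2 + 1)).
At (4, 0): H = diag(-336, 12).
The eigenvalues have opposite signs, so H is indefinite: a saddle point.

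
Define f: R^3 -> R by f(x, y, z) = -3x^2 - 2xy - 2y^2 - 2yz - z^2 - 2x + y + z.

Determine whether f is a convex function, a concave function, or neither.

concave

f is quadratic, so its Hessian is the constant matrix H = [[-6, -2, 0], [-2, -4, -2], [0, -2, -2]].
Leading principal minors: -6, 20, -16.
Signs alternate −, +, − ⇒ H ≺ 0 ⇒ concave.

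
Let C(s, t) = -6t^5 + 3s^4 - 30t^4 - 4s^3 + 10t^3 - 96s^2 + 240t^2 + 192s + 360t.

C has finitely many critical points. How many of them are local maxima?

2

C separates as a function of s plus a function of t, so ∇C=0 decouples.
∂C/∂s = 12(s - 4)(s - 1)(s + 4) = 0 at s ∈ {-4, 1, 4}; ∂C/∂t = -30(t - 2)(t + 1)(t + 2)(t + 3) = 0 at t ∈ {-3, -2, -1, 2}.
The Hessian is diagonal: diag(C_ss, C_tt). Second derivatives: C_ss(-4)=480, C_ss(1)=-180, C_ss(4)=288; C_tt(-3)=300, C_tt(-2)=-120, C_tt(-1)=180, C_tt(2)=-1800.
Local maxima occur where both diagonal entries negative: (1, -2), (1, 2). Count: 2.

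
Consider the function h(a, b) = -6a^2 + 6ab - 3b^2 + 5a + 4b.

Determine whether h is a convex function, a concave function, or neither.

h is quadratic, so its Hessian is the constant matrix H = [[-12, 6], [6, -6]].
det(H) = 36, tr(H) = -18.
det(H) > 0 and tr(H) < 0, so H is negative definite everywhere: concave.

concave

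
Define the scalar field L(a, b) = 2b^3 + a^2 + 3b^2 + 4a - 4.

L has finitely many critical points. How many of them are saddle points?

L separates as a function of a plus a function of b, so ∇L=0 decouples.
∂L/∂a = 2(a + 2) = 0 at a ∈ {-2}; ∂L/∂b = 6b(b + 1) = 0 at b ∈ {-1, 0}.
The Hessian is diagonal: diag(L_aa, L_bb). Second derivatives: L_aa(-2)=2; L_bb(-1)=-6, L_bb(0)=6.
Saddle points occur where the two diagonal entries have opposite signs: (-2, -1). Count: 1.

1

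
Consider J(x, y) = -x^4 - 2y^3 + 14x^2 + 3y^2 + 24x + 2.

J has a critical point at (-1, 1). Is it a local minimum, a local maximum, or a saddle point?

saddle point

The mixed partial ∂²J/∂x∂y is 0, so the Hessian at any point is diag(J_xx, J_yy) = diag(4(-3x^2 + 7), 6(-2y + 1)).
At (-1, 1): H = diag(16, -6).
The eigenvalues have opposite signs, so H is indefinite: a saddle point.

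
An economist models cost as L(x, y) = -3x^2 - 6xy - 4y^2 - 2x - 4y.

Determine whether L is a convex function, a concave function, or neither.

concave

L is quadratic, so its Hessian is the constant matrix H = [[-6, -6], [-6, -8]].
det(H) = 12, tr(H) = -14.
det(H) > 0 and tr(H) < 0, so H is negative definite everywhere: concave.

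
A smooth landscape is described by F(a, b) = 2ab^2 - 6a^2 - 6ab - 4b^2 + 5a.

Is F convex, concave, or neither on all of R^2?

The term 2ab^2 is cubic, so the Hessian is not constant.
∂²F/∂b² = 4a - 8, which takes both signs as a varies (negative for sufficiently negative a). A diagonal entry of the Hessian changing sign means the Hessian is neither positive- nor negative-semidefinite on all of R^2.

neither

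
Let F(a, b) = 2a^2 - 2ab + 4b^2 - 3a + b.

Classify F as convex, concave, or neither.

F is quadratic, so its Hessian is the constant matrix H = [[4, -2], [-2, 8]].
det(H) = 28, tr(H) = 12.
det(H) > 0 and tr(H) > 0, so H is positive definite everywhere: convex.

convex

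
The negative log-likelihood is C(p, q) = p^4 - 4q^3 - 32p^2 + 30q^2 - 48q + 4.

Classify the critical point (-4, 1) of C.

local minimum

The mixed partial ∂²C/∂p∂q is 0, so the Hessian at any point is diag(C_pp, C_qq) = diag(4(3p^2 - 16), 12(-2q + 5)).
At (-4, 1): H = diag(128, 36).
Both eigenvalues are positive, so H is positive definite: a local minimum.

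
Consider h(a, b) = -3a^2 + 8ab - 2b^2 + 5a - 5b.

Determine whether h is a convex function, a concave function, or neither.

neither

h is quadratic, so its Hessian is the constant matrix H = [[-6, 8], [8, -4]].
det(H) = -40, tr(H) = -10.
det(H) < 0, so H is indefinite: neither convex nor concave.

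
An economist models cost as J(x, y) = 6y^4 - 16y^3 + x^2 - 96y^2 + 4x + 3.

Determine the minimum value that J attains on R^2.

J(x,y) separates as P(x) + Q(y) + 3, so its minimum is min P + min Q + 3.
P'(x) = 2x + 4 vanishes at x ∈ {-2}; Q'(y) = 24y(y - 4)(y + 2) vanishes at y ∈ {-2, 0, 4}.
Local minima of P (where P''>0): P(-2)=-4. Local minima of Q: Q(-2)=-160, Q(4)=-1024.
So the global minimum of J is P(-2) + Q(4) + 3 = -4 − 1024 + 3 = -1025, attained at (-2, 4).

-1025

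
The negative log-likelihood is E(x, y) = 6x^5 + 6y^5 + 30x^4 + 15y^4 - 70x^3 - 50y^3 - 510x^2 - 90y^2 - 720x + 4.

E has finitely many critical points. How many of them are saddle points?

8

E separates as a function of x plus a function of y, so ∇E=0 decouples.
∂E/∂x = 30(x - 3)(x + 1)(x + 2)(x + 4) = 0 at x ∈ {-4, -2, -1, 3}; ∂E/∂y = 30y(y - 2)(y + 1)(y + 3) = 0 at y ∈ {-3, -1, 0, 2}.
The Hessian is diagonal: diag(E_xx, E_yy). Second derivatives: E_xx(-4)=-1260, E_xx(-2)=300, E_xx(-1)=-360, E_xx(3)=4200; E_yy(-3)=-900, E_yy(-1)=180, E_yy(0)=-180, E_yy(2)=900.
Saddle points occur where the two diagonal entries have opposite signs: (-4, -1), (-4, 2), (-2, -3), (-2, 0), (-1, -1), (-1, 2), (3, -3), (3, 0). Count: 8.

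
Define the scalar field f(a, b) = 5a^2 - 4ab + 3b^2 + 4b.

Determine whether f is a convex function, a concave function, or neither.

convex

f is quadratic, so its Hessian is the constant matrix H = [[10, -4], [-4, 6]].
det(H) = 44, tr(H) = 16.
det(H) > 0 and tr(H) > 0, so H is positive definite everywhere: convex.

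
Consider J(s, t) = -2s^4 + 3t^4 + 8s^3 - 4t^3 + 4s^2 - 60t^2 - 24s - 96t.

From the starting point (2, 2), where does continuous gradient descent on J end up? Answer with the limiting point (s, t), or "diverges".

(1, 4)

J is separable, so gradient descent decouples: s follows -∂J/∂s, t follows -∂J/∂t.
∂J/∂s = -8(s - 3)(s - 1)(s + 1); at s=2 this is 24, so s decreases.
∂J/∂t = 12(t - 4)(t + 1)(t + 2); at t=2 this is -288, so t increases.
s converges to its nearest critical value 1 (a local min of the s-part); t converges to 4. The iterate converges to (1, 4).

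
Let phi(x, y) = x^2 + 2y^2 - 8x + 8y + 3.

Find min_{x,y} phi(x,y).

-21

phi(x,y) separates as P(x) + Q(y) + 3, so its minimum is min P + min Q + 3.
P'(x) = 2x - 8 vanishes at x ∈ {4}; Q'(y) = 4y + 8 vanishes at y ∈ {-2}.
Local minima of P (where P''>0): P(4)=-16. Local minima of Q: Q(-2)=-8.
So the global minimum of phi is P(4) + Q(-2) + 3 = -16 − 8 + 3 = -21, attained at (4, -2).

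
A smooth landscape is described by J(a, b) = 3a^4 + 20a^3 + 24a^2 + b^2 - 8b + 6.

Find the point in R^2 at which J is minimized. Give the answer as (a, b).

J(a,b) separates as P(a) + Q(b) + 6, so its minimum is min P + min Q + 6.
P'(a) = 12a(a + 1)(a + 4) vanishes at a ∈ {-4, -1, 0}; Q'(b) = 2b - 8 vanishes at b ∈ {4}.
Local minima of P (where P''>0): P(-4)=-128, P(0)=0. Local minima of Q: Q(4)=-16.
So the global minimum of J is P(-4) + Q(4) + 6 = -128 − 16 + 6 = -138, attained at (-4, 4).

(-4, 4)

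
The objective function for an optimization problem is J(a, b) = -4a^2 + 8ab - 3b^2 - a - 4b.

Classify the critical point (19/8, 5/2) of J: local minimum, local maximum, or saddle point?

saddle point

The Hessian of J is constant: H = [[-8, 8], [8, -6]].
det(H) = (-8)·(-6) − 8² = -16.
Since det(H) < 0, H is indefinite and the critical point is a saddle point.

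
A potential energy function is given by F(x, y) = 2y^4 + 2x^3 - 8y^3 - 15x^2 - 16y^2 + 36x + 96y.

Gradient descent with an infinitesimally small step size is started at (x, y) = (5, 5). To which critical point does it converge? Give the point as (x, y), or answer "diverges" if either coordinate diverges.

(3, 3)

F is separable, so gradient descent decouples: x follows -∂F/∂x, y follows -∂F/∂y.
∂F/∂x = 6(x - 3)(x - 2); at x=5 this is 36, so x decreases.
∂F/∂y = 8(y - 3)(y - 2)(y + 2); at y=5 this is 336, so y decreases.
x converges to its nearest critical value 3 (a local min of the x-part); y converges to 3. The iterate converges to (3, 3).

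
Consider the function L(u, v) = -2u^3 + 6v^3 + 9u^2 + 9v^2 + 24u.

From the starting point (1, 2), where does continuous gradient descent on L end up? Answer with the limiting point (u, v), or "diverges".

(-1, 0)

L is separable, so gradient descent decouples: u follows -∂L/∂u, v follows -∂L/∂v.
∂L/∂u = -6(u - 4)(u + 1); at u=1 this is 36, so u decreases.
∂L/∂v = 18v(v + 1); at v=2 this is 108, so v decreases.
u converges to its nearest critical value -1 (a local min of the u-part); v converges to 0. The iterate converges to (-1, 0).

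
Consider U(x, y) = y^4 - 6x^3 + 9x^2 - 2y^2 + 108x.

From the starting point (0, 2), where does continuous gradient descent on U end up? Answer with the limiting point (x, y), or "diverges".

U is separable, so gradient descent decouples: x follows -∂U/∂x, y follows -∂U/∂y.
∂U/∂x = -18(x - 3)(x + 2); at x=0 this is 108, so x decreases.
∂U/∂y = 4y(y - 1)(y + 1); at y=2 this is 24, so y decreases.
x converges to its nearest critical value -2 (a local min of the x-part); y converges to 1. The iterate converges to (-2, 1).

(-2, 1)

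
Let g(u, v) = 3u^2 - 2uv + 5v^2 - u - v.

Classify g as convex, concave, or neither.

convex

g is quadratic, so its Hessian is the constant matrix H = [[6, -2], [-2, 10]].
det(H) = 56, tr(H) = 16.
det(H) > 0 and tr(H) > 0, so H is positive definite everywhere: convex.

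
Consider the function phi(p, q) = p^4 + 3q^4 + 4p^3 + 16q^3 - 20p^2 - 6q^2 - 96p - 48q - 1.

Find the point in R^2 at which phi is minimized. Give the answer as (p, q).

phi(p,q) separates as A(p) + B(q) − 1, so its minimum is min A + min B − 1.
A'(p) = 4(p - 3)(p + 2)(p + 4) vanishes at p ∈ {-4, -2, 3}; B'(q) = 12(q - 1)(q + 1)(q + 4) vanishes at q ∈ {-4, -1, 1}.
Local minima of A (where A''>0): A(-4)=64, A(3)=-279. Local minima of B: B(-4)=-160, B(1)=-35.
So the global minimum of phi is A(3) + B(-4) − 1 = -279 − 160 − 1 = -440, attained at (3, -4).

(3, -4)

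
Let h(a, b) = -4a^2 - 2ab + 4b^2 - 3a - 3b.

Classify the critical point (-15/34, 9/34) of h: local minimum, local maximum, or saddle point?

saddle point

The Hessian of h is constant: H = [[-8, -2], [-2, 8]].
det(H) = (-8)·8 − (-2)² = -68.
Since det(H) < 0, H is indefinite and the critical point is a saddle point.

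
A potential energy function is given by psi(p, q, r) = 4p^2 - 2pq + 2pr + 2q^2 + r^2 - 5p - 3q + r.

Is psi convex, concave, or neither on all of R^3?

convex

psi is quadratic, so its Hessian is the constant matrix H = [[8, -2, 2], [-2, 4, 0], [2, 0, 2]].
Leading principal minors: 8, 28, 40.
All positive ⇒ H ≻ 0 ⇒ convex.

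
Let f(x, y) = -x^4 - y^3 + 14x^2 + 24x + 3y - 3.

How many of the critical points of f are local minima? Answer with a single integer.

1

f separates as a function of x plus a function of y, so ∇f=0 decouples.
∂f/∂x = -4(x - 3)(x + 1)(x + 2) = 0 at x ∈ {-2, -1, 3}; ∂f/∂y = -3(y - 1)(y + 1) = 0 at y ∈ {-1, 1}.
The Hessian is diagonal: diag(f_xx, f_yy). Second derivatives: f_xx(-2)=-20, f_xx(-1)=16, f_xx(3)=-80; f_yy(-1)=6, f_yy(1)=-6.
Local minima occur where both diagonal entries positive: (-1, -1). Count: 1.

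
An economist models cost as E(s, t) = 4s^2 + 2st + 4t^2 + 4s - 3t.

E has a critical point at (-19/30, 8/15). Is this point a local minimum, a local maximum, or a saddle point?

The Hessian of E is constant: H = [[8, 2], [2, 8]].
det(H) = 8·8 − 2² = 60.
det(H) > 0 and tr(H) = 16 > 0, so H is positive definite and the point is a local minimum.

local minimum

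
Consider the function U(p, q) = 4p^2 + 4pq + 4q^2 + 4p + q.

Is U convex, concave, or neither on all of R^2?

U is quadratic, so its Hessian is the constant matrix H = [[8, 4], [4, 8]].
det(H) = 48, tr(H) = 16.
det(H) > 0 and tr(H) > 0, so H is positive definite everywhere: convex.

convex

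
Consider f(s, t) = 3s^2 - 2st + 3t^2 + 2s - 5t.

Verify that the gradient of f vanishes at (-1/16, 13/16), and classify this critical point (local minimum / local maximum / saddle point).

local minimum

∇f = (6s - 2t + 2, -2s + 6t - 5); substituting (-1/16, 13/16) gives ∇f = (0, 0), so (-1/16, 13/16) is indeed a critical point.
The Hessian of f is constant: H = [[6, -2], [-2, 6]].
det(H) = 6·6 − (-2)² = 32.
det(H) > 0 and tr(H) = 12 > 0, so H is positive definite and the point is a local minimum.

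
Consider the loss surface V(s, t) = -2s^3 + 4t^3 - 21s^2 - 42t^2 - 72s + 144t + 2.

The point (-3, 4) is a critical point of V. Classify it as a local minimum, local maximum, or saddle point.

saddle point

The mixed partial ∂²V/∂s∂t is 0, so the Hessian at any point is diag(V_ss, V_tt) = diag(-6(2s + 7), 12(2t - 7)).
At (-3, 4): H = diag(-6, 12).
The eigenvalues have opposite signs, so H is indefinite: a saddle point.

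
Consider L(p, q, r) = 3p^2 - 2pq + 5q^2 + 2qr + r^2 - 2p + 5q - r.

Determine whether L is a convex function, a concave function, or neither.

convex

L is quadratic, so its Hessian is the constant matrix H = [[6, -2, 0], [-2, 10, 2], [0, 2, 2]].
Leading principal minors: 6, 56, 88.
All positive ⇒ H ≻ 0 ⇒ convex.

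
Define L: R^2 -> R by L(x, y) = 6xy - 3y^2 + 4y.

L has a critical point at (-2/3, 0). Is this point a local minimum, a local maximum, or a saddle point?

The Hessian of L is constant: H = [[0, 6], [6, -6]].
det(H) = 0·(-6) − 6² = -36.
Since det(H) < 0, H is indefinite and the critical point is a saddle point.

saddle point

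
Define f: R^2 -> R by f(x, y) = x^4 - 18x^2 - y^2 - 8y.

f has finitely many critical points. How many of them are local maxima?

f separates as a function of x plus a function of y, so ∇f=0 decouples.
∂f/∂x = 4x(x - 3)(x + 3) = 0 at x ∈ {-3, 0, 3}; ∂f/∂y = -2(y + 4) = 0 at y ∈ {-4}.
The Hessian is diagonal: diag(f_xx, f_yy). Second derivatives: f_xx(-3)=72, f_xx(0)=-36, f_xx(3)=72; f_yy(-4)=-2.
Local maxima occur where both diagonal entries negative: (0, -4). Count: 1.

1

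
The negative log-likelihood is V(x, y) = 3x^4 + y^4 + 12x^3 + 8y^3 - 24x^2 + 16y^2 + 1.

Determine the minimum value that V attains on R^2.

-383

V(x,y) separates as P(x) + Q(y) + 1, so its minimum is min P + min Q + 1.
P'(x) = 12x(x - 1)(x + 4) vanishes at x ∈ {-4, 0, 1}; Q'(y) = 4y(y + 2)(y + 4) vanishes at y ∈ {-4, -2, 0}.
Local minima of P (where P''>0): P(-4)=-384, P(1)=-9. Local minima of Q: Q(-4)=0, Q(0)=0.
So the global minimum of V is P(-4) + Q(-4) + 1 = -384 + 0 + 1 = -383, attained at (-4, -4).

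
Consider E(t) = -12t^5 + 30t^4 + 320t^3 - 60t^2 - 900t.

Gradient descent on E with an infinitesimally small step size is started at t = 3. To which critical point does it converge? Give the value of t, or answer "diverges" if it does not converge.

E'(t) = -60(t - 5)(t - 1)(t + 1)(t + 3), so E'(3) = 5760.
Gradient descent moves in the -E' direction, i.e. t is decreasing.
The nearest critical point in that direction is t = 1, where E'' = 1920 > 0 (a local minimum). The iterate converges there.

1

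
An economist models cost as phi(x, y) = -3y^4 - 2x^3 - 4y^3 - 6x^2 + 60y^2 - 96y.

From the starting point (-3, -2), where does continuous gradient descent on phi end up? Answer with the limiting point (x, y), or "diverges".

phi is separable, so gradient descent decouples: x follows -∂phi/∂x, y follows -∂phi/∂y.
∂phi/∂x = -6x(x + 2); at x=-3 this is -18, so x increases.
∂phi/∂y = -12(y - 2)(y - 1)(y + 4); at y=-2 this is -288, so y increases.
x converges to its nearest critical value -2 (a local min of the x-part); y converges to 1. The iterate converges to (-2, 1).

(-2, 1)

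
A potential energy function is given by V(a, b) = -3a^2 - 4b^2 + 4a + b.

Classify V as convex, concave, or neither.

V is quadratic, so its Hessian is the constant matrix H = [[-6, 0], [0, -8]].
det(H) = 48, tr(H) = -14.
det(H) > 0 and tr(H) < 0, so H is negative definite everywhere: concave.

concave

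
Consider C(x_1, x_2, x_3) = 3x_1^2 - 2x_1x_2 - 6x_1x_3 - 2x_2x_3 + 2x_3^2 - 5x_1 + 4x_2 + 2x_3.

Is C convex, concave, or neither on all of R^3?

C is quadratic, so its Hessian is the constant matrix H = [[6, -2, -6], [-2, 0, -2], [-6, -2, 4]].
Leading principal minors: 6, -4, -88.
Neither pattern holds ⇒ H is indefinite ⇒ neither convex nor concave.

neither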